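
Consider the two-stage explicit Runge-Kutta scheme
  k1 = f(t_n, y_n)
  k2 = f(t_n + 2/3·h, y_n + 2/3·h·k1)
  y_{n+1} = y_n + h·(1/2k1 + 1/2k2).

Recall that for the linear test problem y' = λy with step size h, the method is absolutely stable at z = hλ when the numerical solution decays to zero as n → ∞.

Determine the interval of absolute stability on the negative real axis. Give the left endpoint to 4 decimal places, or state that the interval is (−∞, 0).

(-3.0000, 0).

With y'=λy (z=hλ):
  k1=λy_n ⇒ h·k1=z·y_n;  k2=λ(1+2/3z)y_n ⇒ h·k2=z(1+2/3z)y_n
  y_{n+1}/y_n = 1 + 1/2z + 1/2z(1+2/3z) = 1 + z + 1/3z²
  ⇒ R(z) = 1 + z + 1/3z².

Boundary: |R(x)|=1, x<0.
x=-1.1: |R|=0.3033
R=1: x+1/3x²=0 ⇒ x=−3=-3.0000; min R=1−1/(4·1/3)=0.2500>−1
Confirm numerically:
  x=-2.380: |R|=0.50813 <1
  x=-2.180: |R|=0.40413 <1
  x=-2.085: |R|=0.36407 <1
  x=-1.248: |R|=0.27117 <1
  x=-3.233: |R|=1.25110 >1
  x=-3.073: |R|=1.07478 >1
Stable set (-3.0000, 0).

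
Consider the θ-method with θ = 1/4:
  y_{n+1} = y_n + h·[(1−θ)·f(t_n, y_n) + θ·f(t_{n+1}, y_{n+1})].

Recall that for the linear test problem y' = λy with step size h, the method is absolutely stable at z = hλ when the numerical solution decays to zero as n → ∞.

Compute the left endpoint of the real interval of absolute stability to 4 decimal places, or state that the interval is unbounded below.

On y'=λy, z=hλ:
  y_{n+1} = y_n + z·[3/4·y_n + 1/4·y_{n+1}] ⇒ (1 − 1/4z)y_{n+1} = (1 + 3/4z)y_n
  R(z) = (1 + 3/4z)/(1 − 1/4z).

Need |R(x)|<1, x<0.
x=-1.06: |R|=0.1621
R=−1: 1+3/4x = −1+1/4x ⇒ -1/2x=2 ⇒ x=2/(-1/2)=-4.0000
Confirm numerically:
  x=-3.854: |R|=0.96282 <1
  x=-3.229: |R|=0.78669 <1
  x=-3.209: |R|=0.78055 <1
  x=-2.989: |R|=0.71069 <1
  x=-4.174: |R|=1.04257 >1
  x=-4.065: |R|=1.01612 >1
Interval (-4.0000, 0).

z* = -4.0000.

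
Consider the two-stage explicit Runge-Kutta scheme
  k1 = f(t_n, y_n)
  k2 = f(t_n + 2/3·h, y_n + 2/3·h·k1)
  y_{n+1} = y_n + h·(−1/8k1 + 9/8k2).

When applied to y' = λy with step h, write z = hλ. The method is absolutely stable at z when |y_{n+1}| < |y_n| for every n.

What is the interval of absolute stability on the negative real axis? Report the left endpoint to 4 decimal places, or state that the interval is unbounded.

Test eqn y'=λy, z=hλ:
  k1=λy_n ⇒ h·k1=z·y_n;  k2=λ(1+2/3z)y_n ⇒ h·k2=z(1+2/3z)y_n
  y_{n+1}/y_n = 1 − 1/8z + 9/8z(1+2/3z) = 1 + z + 3/4z²
  ⇒ R(z) = 1 + z + 3/4z².

Boundary: |R(x)|=1, x<0.
x=-1.73: |R|=1.5147
R=1: x+3/4x²=0 ⇒ x=−4/3=-1.3333; min R=1−1/(4·3/4)=0.6667>−1
Confirm numerically:
  x=-1.289: |R|=0.95714 <1
  x=-1.214: |R|=0.89135 <1
  x=-0.922: |R|=0.71556 <1
  x=-0.622: |R|=0.66816 <1
  x=-1.412: |R|=1.08331 >1
  x=-1.370: |R|=1.03768 >1
Stable set (-1.3333, 0).

z∈(-1.3333,0).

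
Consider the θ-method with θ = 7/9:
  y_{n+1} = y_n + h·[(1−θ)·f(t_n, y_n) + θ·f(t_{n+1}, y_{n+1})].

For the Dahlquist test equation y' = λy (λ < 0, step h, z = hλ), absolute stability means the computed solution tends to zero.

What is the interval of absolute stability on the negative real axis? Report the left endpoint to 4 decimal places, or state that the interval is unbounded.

Test eqn y'=λy, z=hλ:
  y_{n+1} = y_n + z·[2/9·y_n + 7/9·y_{n+1}] ⇒ (1 − 7/9z)y_{n+1} = (1 + 2/9z)y_n
  Hence R(z) = (1 + 2/9z)/(1 − 7/9z).

Need |R(x)|<1, x<0.
x=-0.92: |R|=0.4637
x=-2: |R|=0.2174
x=-10: |R|=0.1392
x=-100: |R|=0.2694
θ=7/9≥1/2 ⇒ |1+2/9x|<|1−7/9x| ∀x<0 ⇒ stable on all of ℝ⁻.

unbounded; (−∞, 0).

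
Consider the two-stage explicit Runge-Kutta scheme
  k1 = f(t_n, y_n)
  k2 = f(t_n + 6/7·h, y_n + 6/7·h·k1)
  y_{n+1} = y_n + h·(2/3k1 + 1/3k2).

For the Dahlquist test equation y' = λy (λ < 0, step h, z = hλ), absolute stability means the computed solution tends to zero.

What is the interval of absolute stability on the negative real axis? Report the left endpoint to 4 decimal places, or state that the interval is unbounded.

Test eqn y'=λy, z=hλ:
  k1=λy_n ⇒ h·k1=z·y_n;  k2=λ(1+6/7z)y_n ⇒ h·k2=z(1+6/7z)y_n
  y_{n+1}/y_n = 1 + 2/3z + 1/3z(1+6/7z) = 1 + z + 2/7z²
  ⇒ R(z) = 1 + z + 2/7z².

Find x<0 with |R(x)|<1.
x=-1.06: |R|=0.2610
R=1: x+2/7x²=0 ⇒ x=−7/2=-3.5000; min R=1−1/(4·2/7)=0.1250>−1
Confirm numerically:
  x=-3.125: |R|=0.66518 <1
  x=-2.829: |R|=0.45764 <1
  x=-2.124: |R|=0.16496 <1
  x=-2.056: |R|=0.15175 <1
  x=-4.047: |R|=1.63249 >1
  x=-4.004: |R|=1.57658 >1
Interval (-3.5000, 0).

z∈(-3.5000,0).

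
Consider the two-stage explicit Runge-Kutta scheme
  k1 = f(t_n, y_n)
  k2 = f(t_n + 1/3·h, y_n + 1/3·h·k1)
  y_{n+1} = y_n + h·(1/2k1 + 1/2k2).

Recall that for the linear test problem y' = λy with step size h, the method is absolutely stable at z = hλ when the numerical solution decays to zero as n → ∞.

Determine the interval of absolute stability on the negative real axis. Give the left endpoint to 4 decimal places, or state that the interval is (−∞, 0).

Set f=λy, z=hλ:
  k1=λy_n ⇒ h·k1=z·y_n;  k2=λ(1+1/3z)y_n ⇒ h·k2=z(1+1/3z)y_n
  y_{n+1}/y_n = 1 + 1/2z + 1/2z(1+1/3z) = 1 + z + 1/6z²
  so R(z) = 1 + z + 1/6z².

Boundary: |R(x)|=1, x<0.
x=-0.73: |R|=0.3588
R=1: x+1/6x²=0 ⇒ x=−6=-6.0000; min R=1−1/(4·1/6)=-0.5000>−1
Confirm numerically:
  x=-5.965: |R|=0.96520 <1
  x=-3.226: |R|=0.49149 <1
  x=-2.625: |R|=0.47656 <1
  x=-6.463: |R|=1.49873 >1
  x=-6.026: |R|=1.02611 >1
So |R|<1 on (-6.0000, 0).

(-6.0000, 0).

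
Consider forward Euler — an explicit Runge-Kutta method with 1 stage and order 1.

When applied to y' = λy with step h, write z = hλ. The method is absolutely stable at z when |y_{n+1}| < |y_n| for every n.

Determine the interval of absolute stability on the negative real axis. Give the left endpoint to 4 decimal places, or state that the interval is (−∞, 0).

z∈(-2.0000,0).

Test eqn y'=λy, z=hλ:
  order 1, 1-stage ⇒ R(z)=1+z
  (e.g. R(-0.98)=0.02000, |R|=0.02000)

Boundary: |R(x)|=1, x<0.
x=-0.98: |R|=0.0200
|R(-2.25)|=1.2500 |R(-1.97)|=0.9700 |R(-1.67)|=0.6700
Bisect:
  x_lo=-2.5447 |R|=1.5447  x_hi=-0.1719 |R|=0.8281
  mid=-1.35831 |R|=0.35831 →hi
  mid=-1.95151 |R|=0.95151 →hi
  mid=-2.24811 |R|=1.24811 →lo
  mid=-2.09981 |R|=1.09981 →lo
  mid=-2.02566 |R|=1.02566 →lo
  mid=-1.98858 |R|=0.98858 →hi
  mid=-2.00712 |R|=1.00712 →lo
  mid=-1.99785 |R|=0.99785 →hi
  mid=-2.00249 |R|=1.00249 →lo
  ...
  [-2.00003,-1.99988] ⇒ x*=-2.0000
Stable set (-2.0000, 0).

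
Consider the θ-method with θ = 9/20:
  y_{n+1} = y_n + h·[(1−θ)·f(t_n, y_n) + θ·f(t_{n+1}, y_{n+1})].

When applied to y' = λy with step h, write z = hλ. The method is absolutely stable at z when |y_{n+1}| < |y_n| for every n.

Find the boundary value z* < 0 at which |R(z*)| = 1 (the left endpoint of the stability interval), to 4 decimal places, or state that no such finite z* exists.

With y'=λy (z=hλ):
  y_{n+1} = y_n + z·[11/20·y_n + 9/20·y_{n+1}] ⇒ (1 − 9/20z)y_{n+1} = (1 + 11/20z)y_n
  ⇒ R(z) = (1 + 11/20z)/(1 − 9/20z).

Solve |R(x)|<1 on ℝ⁻.
x=-0.91: |R|=0.3544
R=−1: 1+11/20x = −1+9/20x ⇒ -1/10x=2 ⇒ x=2/(-1/10)=-20.0000
Confirm numerically:
  x=-17.547: |R|=0.97243 <1
  x=-12.293: |R|=0.88201 <1
  x=-8.648: |R|=0.76793 <1
  x=-20.447: |R|=1.00438 >1
  x=-20.247: |R|=1.00244 >1
So |R|<1 on (-20.0000, 0).

left endpoint -20.0000.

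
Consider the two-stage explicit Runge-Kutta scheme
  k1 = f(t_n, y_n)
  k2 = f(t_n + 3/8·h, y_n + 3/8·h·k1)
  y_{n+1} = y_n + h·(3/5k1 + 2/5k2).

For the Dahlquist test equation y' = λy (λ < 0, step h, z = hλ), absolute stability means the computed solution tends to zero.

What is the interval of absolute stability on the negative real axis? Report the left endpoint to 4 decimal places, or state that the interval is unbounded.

On y'=λy, z=hλ:
  k1=λy_n ⇒ h·k1=z·y_n;  k2=λ(1+3/8z)y_n ⇒ h·k2=z(1+3/8z)y_n
  y_{n+1}/y_n = 1 + 3/5z + 2/5z(1+3/8z) = 1 + z + 3/20z²
  so R(z) = 1 + z + 3/20z².

Solve |R(x)|<1 on ℝ⁻.
x=-1: |R|=0.1500
R=1: x+3/20x²=0 ⇒ x=−20/3=-6.6667; min R=1−1/(4·3/20)=-0.6667>−1
Confirm numerically:
  x=-6.240: |R|=0.60064 <1
  x=-5.780: |R|=0.23126 <1
  x=-5.703: |R|=0.17563 <1
  x=-5.161: |R|=0.16561 <1
  x=-7.236: |R|=1.61795 >1
  x=-6.711: |R|=1.04463 >1
Stable set (-6.6667, 0).

z∈(-6.6667,0).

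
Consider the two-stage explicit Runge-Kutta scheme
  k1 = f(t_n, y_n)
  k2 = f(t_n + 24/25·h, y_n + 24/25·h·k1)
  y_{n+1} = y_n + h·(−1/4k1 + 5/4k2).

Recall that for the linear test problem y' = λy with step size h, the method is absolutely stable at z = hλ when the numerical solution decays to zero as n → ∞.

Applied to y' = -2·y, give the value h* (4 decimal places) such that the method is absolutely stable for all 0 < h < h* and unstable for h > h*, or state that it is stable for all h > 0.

(-0.8333,0); λ=-2 ⇒ h* = (5/6)/2 = 0.4167.

On y'=λy, z=hλ:
  k1=λy_n ⇒ h·k1=z·y_n;  k2=λ(1+24/25z)y_n ⇒ h·k2=z(1+24/25z)y_n
  y_{n+1}/y_n = 1 − 1/4z + 5/4z(1+24/25z) = 1 + z + 6/5z²
  so R(z) = 1 + z + 6/5z².

Need |R(x)|<1, x<0.
x=-1.71: |R|=2.7989
R=1: x+6/5x²=0 ⇒ x=−5/6=-0.8333; min R=1−1/(4·6/5)=0.7917>−1
Confirm numerically:
  x=-0.614: |R|=0.83840 <1
  x=-0.400: |R|=0.79200 <1
  x=-0.398: |R|=0.79208 <1
  x=-1.349: |R|=1.83476 >1
  x=-1.223: |R|=1.57187 >1
  x=-1.102: |R|=1.35528 >1
Stable set (-0.8333, 0).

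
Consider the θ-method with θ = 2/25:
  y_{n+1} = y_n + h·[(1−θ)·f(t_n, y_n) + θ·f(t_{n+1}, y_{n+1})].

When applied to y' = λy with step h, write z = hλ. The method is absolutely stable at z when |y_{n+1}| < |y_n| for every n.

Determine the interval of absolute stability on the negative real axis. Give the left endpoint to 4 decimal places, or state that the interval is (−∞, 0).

z∈(-2.3810,0).

Test eqn y'=λy, z=hλ:
  y_{n+1} = y_n + z·[23/25·y_n + 2/25·y_{n+1}] ⇒ (1 − 2/25z)y_{n+1} = (1 + 23/25z)y_n
  so R(z) = (1 + 23/25z)/(1 − 2/25z).

Solve |R(x)|<1 on ℝ⁻.
x=-1.02: |R|=0.0570
R=−1: 1+23/25x = −1+2/25x ⇒ -21/25x=2 ⇒ x=2/(-21/25)=-2.3810
Confirm numerically:
  x=-1.803: |R|=0.57572 <1
  x=-1.443: |R|=0.29366 <1
  x=-1.018: |R|=0.05866 <1
  x=-2.563: |R|=1.12690 >1
  x=-2.501: |R|=1.08403 >1
Stable set (-2.3810, 0).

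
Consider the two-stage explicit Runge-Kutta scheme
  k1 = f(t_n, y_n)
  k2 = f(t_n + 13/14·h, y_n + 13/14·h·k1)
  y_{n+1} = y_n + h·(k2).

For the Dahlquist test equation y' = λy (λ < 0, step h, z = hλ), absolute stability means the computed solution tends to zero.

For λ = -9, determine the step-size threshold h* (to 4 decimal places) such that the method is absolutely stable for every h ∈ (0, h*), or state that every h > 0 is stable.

Set f=λy, z=hλ:
  k1=λy_n ⇒ h·k1=z·y_n;  k2=λ(1+13/14z)y_n ⇒ h·k2=z(1+13/14z)y_n
  y_{n+1}/y_n = 1 + z(1+13/14z) = 1 + z + 13/14z²
  Hence R(z) = 1 + z + 13/14z².

Solve |R(x)|<1 on ℝ⁻.
x=-0.94: |R|=0.8805
R=1: x+13/14x²=0 ⇒ x=−14/13=-1.0769; min R=1−1/(4·13/14)=0.7308>−1
Confirm numerically:
  x=-0.986: |R|=0.91675 <1
  x=-0.577: |R|=0.73215 <1
  x=-0.445: |R|=0.73888 <1
  x=-1.589: |R|=1.75557 >1
  x=-1.113: |R|=1.03729 >1
Interval (-1.0769, 0).

(-1.0769,0); λ=-9 ⇒ h* = (14/13)/9 = 0.1197.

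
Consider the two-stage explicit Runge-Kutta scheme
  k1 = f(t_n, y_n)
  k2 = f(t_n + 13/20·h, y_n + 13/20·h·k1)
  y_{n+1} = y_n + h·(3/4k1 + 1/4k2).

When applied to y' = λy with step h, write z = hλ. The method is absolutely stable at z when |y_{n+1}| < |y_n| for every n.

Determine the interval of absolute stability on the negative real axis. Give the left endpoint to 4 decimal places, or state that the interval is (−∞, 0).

z∈(-6.1538,0).

Set f=λy, z=hλ:
  k1=λy_n ⇒ h·k1=z·y_n;  k2=λ(1+13/20z)y_n ⇒ h·k2=z(1+13/20z)y_n
  y_{n+1}/y_n = 1 + 3/4z + 1/4z(1+13/20z) = 1 + z + 13/80z²
  Hence R(z) = 1 + z + 13/80z².

Solve |R(x)|<1 on ℝ⁻.
x=-1.69: |R|=0.2259
R=1: x+13/80x²=0 ⇒ x=−80/13=-6.1538; min R=1−1/(4·13/80)=-0.5385>−1
Confirm numerically:
  x=-6.014: |R|=0.86333 <1
  x=-5.264: |R|=0.23883 <1
  x=-5.034: |R|=0.08394 <1
  x=-4.168: |R|=0.34501 <1
  x=-6.553: |R|=1.42504 >1
  x=-6.451: |R|=1.31150 >1
  x=-6.416: |R|=1.27332 >1
Stable set (-6.1538, 0).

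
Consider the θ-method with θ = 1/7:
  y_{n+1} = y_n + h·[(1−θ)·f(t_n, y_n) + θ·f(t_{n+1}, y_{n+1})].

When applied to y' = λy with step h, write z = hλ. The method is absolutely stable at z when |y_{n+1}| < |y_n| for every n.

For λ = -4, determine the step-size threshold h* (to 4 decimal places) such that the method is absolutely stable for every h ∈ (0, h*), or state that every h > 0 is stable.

Set f=λy, z=hλ:
  y_{n+1} = y_n + z·[6/7·y_n + 1/7·y_{n+1}] ⇒ (1 − 1/7z)y_{n+1} = (1 + 6/7z)y_n
  R(z) = (1 + 6/7z)/(1 − 1/7z).

Need |R(x)|<1, x<0.
x=-0.6: |R|=0.4474
R=−1: 1+6/7x = −1+1/7x ⇒ -5/7x=2 ⇒ x=2/(-5/7)=-2.8000
Confirm numerically:
  x=-2.384: |R|=0.77835 <1
  x=-2.068: |R|=0.59638 <1
  x=-1.559: |R|=0.27503 <1
  x=-3.154: |R|=1.17432 >1
  x=-2.974: |R|=1.08723 >1
  x=-2.959: |R|=1.07983 >1
So |R|<1 on (-2.8000, 0).

(-2.8000,0); λ=-4 ⇒ h* = (14/5)/4 = 0.7000.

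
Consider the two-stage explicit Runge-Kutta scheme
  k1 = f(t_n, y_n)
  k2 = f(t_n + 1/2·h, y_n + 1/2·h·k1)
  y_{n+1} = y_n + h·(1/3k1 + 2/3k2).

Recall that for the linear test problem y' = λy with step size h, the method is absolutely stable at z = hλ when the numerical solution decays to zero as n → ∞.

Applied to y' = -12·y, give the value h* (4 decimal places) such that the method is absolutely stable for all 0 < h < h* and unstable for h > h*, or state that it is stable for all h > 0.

(-3.0000,0); λ=-12 ⇒ h* = (3)/12 = 0.2500.

On y'=λy, z=hλ:
  k1=λy_n ⇒ h·k1=z·y_n;  k2=λ(1+1/2z)y_n ⇒ h·k2=z(1+1/2z)y_n
  y_{n+1}/y_n = 1 + 1/3z + 2/3z(1+1/2z) = 1 + z + 1/3z²
  R(z) = 1 + z + 1/3z².

Need |R(x)|<1, x<0.
x=-1.58: |R|=0.2521
R=1: x+1/3x²=0 ⇒ x=−3=-3.0000; min R=1−1/(4·1/3)=0.2500>−1
Confirm numerically:
  x=-2.919: |R|=0.92119 <1
  x=-2.722: |R|=0.74776 <1
  x=-2.191: |R|=0.40916 <1
  x=-3.523: |R|=1.61418 >1
  x=-3.456: |R|=1.52531 >1
  x=-3.156: |R|=1.16411 >1
Stable set (-3.0000, 0).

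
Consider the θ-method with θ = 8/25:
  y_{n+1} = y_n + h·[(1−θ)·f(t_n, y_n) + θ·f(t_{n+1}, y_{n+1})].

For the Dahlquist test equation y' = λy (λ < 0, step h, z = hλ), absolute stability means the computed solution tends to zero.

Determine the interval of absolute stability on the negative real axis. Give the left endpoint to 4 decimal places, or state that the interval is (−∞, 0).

(-5.5556, 0).

With y'=λy (z=hλ):
  y_{n+1} = y_n + z·[17/25·y_n + 8/25·y_{n+1}] ⇒ (1 − 8/25z)y_{n+1} = (1 + 17/25z)y_n
  ⇒ R(z) = (1 + 17/25z)/(1 − 8/25z).

Solve |R(x)|<1 on ℝ⁻.
x=-1.66: |R|=0.0841
R=−1: 1+17/25x = −1+8/25x ⇒ -9/25x=2 ⇒ x=2/(-9/25)=-5.5556
Confirm numerically:
  x=-4.786: |R|=0.89056 <1
  x=-4.244: |R|=0.79977 <1
  x=-4.212: |R|=0.79399 <1
  x=-3.374: |R|=0.62236 <1
  x=-5.943: |R|=1.04807 >1
  x=-5.610: |R|=1.00701 >1
Interval (-5.5556, 0).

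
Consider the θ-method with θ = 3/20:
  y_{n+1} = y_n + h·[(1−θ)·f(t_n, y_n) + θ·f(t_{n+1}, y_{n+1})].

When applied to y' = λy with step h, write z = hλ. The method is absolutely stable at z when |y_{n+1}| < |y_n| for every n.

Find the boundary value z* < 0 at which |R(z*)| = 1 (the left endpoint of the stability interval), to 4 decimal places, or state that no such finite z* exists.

Set f=λy, z=hλ:
  y_{n+1} = y_n + z·[17/20·y_n + 3/20·y_{n+1}] ⇒ (1 − 3/20z)y_{n+1} = (1 + 17/20z)y_n
  Hence R(z) = (1 + 17/20z)/(1 − 3/20z).

Boundary: |R(x)|=1, x<0.
x=-1.5: |R|=0.2245
R=−1: 1+17/20x = −1+3/20x ⇒ -7/10x=2 ⇒ x=2/(-7/10)=-2.8571
Confirm numerically:
  x=-2.023: |R|=0.55203 <1
  x=-1.936: |R|=0.50031 <1
  x=-1.775: |R|=0.40178 <1
  x=-1.263: |R|=0.06184 <1
  x=-3.208: |R|=1.16581 >1
  x=-3.161: |R|=1.14429 >1
  x=-2.899: |R|=1.02042 >1
Stable set (-2.8571, 0).

left endpoint -2.8571.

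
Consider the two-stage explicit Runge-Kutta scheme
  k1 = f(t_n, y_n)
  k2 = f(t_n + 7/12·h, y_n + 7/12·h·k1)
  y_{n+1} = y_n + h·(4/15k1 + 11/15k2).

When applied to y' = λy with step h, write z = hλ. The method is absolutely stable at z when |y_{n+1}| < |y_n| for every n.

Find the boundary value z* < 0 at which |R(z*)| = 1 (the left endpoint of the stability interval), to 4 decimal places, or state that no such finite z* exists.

left endpoint -2.3377.

Test eqn y'=λy, z=hλ:
  k1=λy_n ⇒ h·k1=z·y_n;  k2=λ(1+7/12z)y_n ⇒ h·k2=z(1+7/12z)y_n
  y_{n+1}/y_n = 1 + 4/15z + 11/15z(1+7/12z) = 1 + z + 77/180z²
  Hence R(z) = 1 + z + 77/180z².

Need |R(x)|<1, x<0.
x=-1.41: |R|=0.4405
R=1: x+77/180x²=0 ⇒ x=−180/77=-2.3377; min R=1−1/(4·77/180)=0.4156>−1
Confirm numerically:
  x=-2.218: |R|=0.88646 <1
  x=-2.186: |R|=0.85818 <1
  x=-2.167: |R|=0.84180 <1
  x=-1.620: |R|=0.50266 <1
  x=-2.861: |R|=1.64050 >1
  x=-2.626: |R|=1.32390 >1
  x=-2.462: |R|=1.13095 >1
So |R|<1 on (-2.3377, 0).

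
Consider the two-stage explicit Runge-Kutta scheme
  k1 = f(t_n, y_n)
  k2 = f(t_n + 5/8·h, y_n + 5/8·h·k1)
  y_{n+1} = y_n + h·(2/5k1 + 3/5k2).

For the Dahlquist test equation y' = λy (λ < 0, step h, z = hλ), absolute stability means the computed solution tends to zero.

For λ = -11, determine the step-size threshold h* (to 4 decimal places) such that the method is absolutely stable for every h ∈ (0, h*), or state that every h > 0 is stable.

(-2.6667,0); λ=-11 ⇒ h* = (8/3)/11 = 0.2424.

Set f=λy, z=hλ:
  k1=λy_n ⇒ h·k1=z·y_n;  k2=λ(1+5/8z)y_n ⇒ h·k2=z(1+5/8z)y_n
  y_{n+1}/y_n = 1 + 2/5z + 3/5z(1+5/8z) = 1 + z + 3/8z²
  so R(z) = 1 + z + 3/8z².

Boundary: |R(x)|=1, x<0.
x=-0.96: |R|=0.3856
R=1: x+3/8x²=0 ⇒ x=−8/3=-2.6667; min R=1−1/(4·3/8)=0.3333>−1
Confirm numerically:
  x=-2.335: |R|=0.70958 <1
  x=-2.097: |R|=0.55203 <1
  x=-1.950: |R|=0.47594 <1
  x=-1.655: |R|=0.37213 <1
  x=-3.225: |R|=1.67523 >1
  x=-3.115: |R|=1.52371 >1
Interval (-2.6667, 0).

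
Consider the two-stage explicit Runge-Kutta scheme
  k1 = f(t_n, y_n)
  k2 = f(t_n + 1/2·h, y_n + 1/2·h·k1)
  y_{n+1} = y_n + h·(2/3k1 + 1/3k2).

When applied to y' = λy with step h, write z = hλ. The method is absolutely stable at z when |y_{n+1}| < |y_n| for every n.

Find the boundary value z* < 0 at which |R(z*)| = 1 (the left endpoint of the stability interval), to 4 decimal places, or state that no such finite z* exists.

z* = -6.0000.

Test eqn y'=λy, z=hλ:
  k1=λy_n ⇒ h·k1=z·y_n;  k2=λ(1+1/2z)y_n ⇒ h·k2=z(1+1/2z)y_n
  y_{n+1}/y_n = 1 + 2/3z + 1/3z(1+1/2z) = 1 + z + 1/6z²
  Hence R(z) = 1 + z + 1/6z².

Boundary: |R(x)|=1, x<0.
x=-1.43: |R|=0.0892
R=1: x+1/6x²=0 ⇒ x=−6=-6.0000; min R=1−1/(4·1/6)=-0.5000>−1
Confirm numerically:
  x=-5.173: |R|=0.28699 <1
  x=-4.431: |R|=0.15871 <1
  x=-3.973: |R|=0.34221 <1
  x=-6.529: |R|=1.57564 >1
  x=-6.468: |R|=1.50450 >1
  x=-6.379: |R|=1.40294 >1
Stable set (-6.0000, 0).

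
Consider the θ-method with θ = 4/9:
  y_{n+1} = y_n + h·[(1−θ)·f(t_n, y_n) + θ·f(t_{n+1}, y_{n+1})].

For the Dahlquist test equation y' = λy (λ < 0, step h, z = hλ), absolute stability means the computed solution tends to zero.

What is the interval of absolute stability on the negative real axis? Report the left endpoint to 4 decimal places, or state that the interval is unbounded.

Test eqn y'=λy, z=hλ:
  y_{n+1} = y_n + z·[5/9·y_n + 4/9·y_{n+1}] ⇒ (1 − 4/9z)y_{n+1} = (1 + 5/9z)y_n
  R(z) = (1 + 5/9z)/(1 − 4/9z).

Find x<0 with |R(x)|<1.
x=-0.88: |R|=0.3674
R=−1: 1+5/9x = −1+4/9x ⇒ -1/9x=2 ⇒ x=2/(-1/9)=-18.0000
Confirm numerically:
  x=-15.689: |R|=0.96779 <1
  x=-10.443: |R|=0.85116 <1
  x=-9.470: |R|=0.81805 <1
  x=-18.550: |R|=1.00661 >1
  x=-18.208: |R|=1.00254 >1
Stable set (-18.0000, 0).

(-18.0000, 0).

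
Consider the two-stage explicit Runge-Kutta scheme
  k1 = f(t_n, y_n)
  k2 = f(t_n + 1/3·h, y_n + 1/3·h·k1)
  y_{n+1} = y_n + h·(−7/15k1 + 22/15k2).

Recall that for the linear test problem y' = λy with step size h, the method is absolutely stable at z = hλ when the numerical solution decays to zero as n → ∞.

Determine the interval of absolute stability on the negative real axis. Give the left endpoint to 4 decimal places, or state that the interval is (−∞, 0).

z∈(-2.0455,0).

On y'=λy, z=hλ:
  k1=λy_n ⇒ h·k1=z·y_n;  k2=λ(1+1/3z)y_n ⇒ h·k2=z(1+1/3z)y_n
  y_{n+1}/y_n = 1 − 7/15z + 22/15z(1+1/3z) = 1 + z + 22/45z²
  so R(z) = 1 + z + 22/45z².

Need |R(x)|<1, x<0.
x=-1.37: |R|=0.5476
R=1: x+22/45x²=0 ⇒ x=−45/22=-2.0455; min R=1−1/(4·22/45)=0.4886>−1
Confirm numerically:
  x=-1.149: |R|=0.49643 <1
  x=-0.996: |R|=0.48899 <1
  x=-0.829: |R|=0.50698 <1
  x=-0.822: |R|=0.50833 <1
  x=-2.448: |R|=1.48177 >1
  x=-2.364: |R|=1.36815 >1
  x=-2.154: |R|=1.11431 >1
So |R|<1 on (-2.0455, 0).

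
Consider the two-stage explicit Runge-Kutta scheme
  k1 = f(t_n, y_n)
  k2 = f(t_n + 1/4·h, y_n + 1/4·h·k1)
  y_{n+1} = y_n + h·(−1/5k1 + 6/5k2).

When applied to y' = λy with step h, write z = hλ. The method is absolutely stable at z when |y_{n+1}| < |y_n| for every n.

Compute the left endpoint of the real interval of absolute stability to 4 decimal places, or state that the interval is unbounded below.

Test eqn y'=λy, z=hλ:
  k1=λy_n ⇒ h·k1=z·y_n;  k2=λ(1+1/4z)y_n ⇒ h·k2=z(1+1/4z)y_n
  y_{n+1}/y_n = 1 − 1/5z + 6/5z(1+1/4z) = 1 + z + 3/10z²
  ⇒ R(z) = 1 + z + 3/10z².

Solve |R(x)|<1 on ℝ⁻.
x=-1.76: |R|=0.1693
R=1: x+3/10x²=0 ⇒ x=−10/3=-3.3333; min R=1−1/(4·3/10)=0.1667>−1
Confirm numerically:
  x=-2.611: |R|=0.43420 <1
  x=-2.454: |R|=0.35263 <1
  x=-2.119: |R|=0.22805 <1
  x=-3.884: |R|=1.64164 >1
  x=-3.385: |R|=1.05247 >1
Stable set (-3.3333, 0).

z* = -3.3333.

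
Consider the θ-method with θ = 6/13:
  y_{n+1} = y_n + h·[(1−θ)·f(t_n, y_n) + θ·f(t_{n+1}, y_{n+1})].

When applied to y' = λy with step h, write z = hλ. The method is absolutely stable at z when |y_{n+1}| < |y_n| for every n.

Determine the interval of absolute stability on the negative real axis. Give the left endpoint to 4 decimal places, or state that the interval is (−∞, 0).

(-26.0000, 0).

With y'=λy (z=hλ):
  y_{n+1} = y_n + z·[7/13·y_n + 6/13·y_{n+1}] ⇒ (1 − 6/13z)y_{n+1} = (1 + 7/13z)y_n
  ⇒ R(z) = (1 + 7/13z)/(1 − 6/13z).

Need |R(x)|<1, x<0.
x=-0.49: |R|=0.6004
R=−1: 1+7/13x = −1+6/13x ⇒ -1/13x=2 ⇒ x=2/(-1/13)=-26.0000
Confirm numerically:
  x=-22.377: |R|=0.97540 <1
  x=-17.917: |R|=0.93292 <1
  x=-14.133: |R|=0.87866 <1
  x=-26.507: |R|=1.00295 >1
  x=-26.270: |R|=1.00158 >1
  x=-26.072: |R|=1.00042 >1
Stable set (-26.0000, 0).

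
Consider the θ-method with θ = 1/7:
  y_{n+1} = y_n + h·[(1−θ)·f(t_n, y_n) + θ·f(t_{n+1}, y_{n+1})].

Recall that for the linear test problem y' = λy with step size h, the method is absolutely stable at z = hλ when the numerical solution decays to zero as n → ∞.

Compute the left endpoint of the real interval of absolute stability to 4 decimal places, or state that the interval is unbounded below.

z* = -2.8000.

Test eqn y'=λy, z=hλ:
  y_{n+1} = y_n + z·[6/7·y_n + 1/7·y_{n+1}] ⇒ (1 − 1/7z)y_{n+1} = (1 + 6/7z)y_n
  ⇒ R(z) = (1 + 6/7z)/(1 − 1/7z).

Find x<0 with |R(x)|<1.
x=-1.51: |R|=0.2421
R=−1: 1+6/7x = −1+1/7x ⇒ -5/7x=2 ⇒ x=2/(-5/7)=-2.8000
Confirm numerically:
  x=-1.819: |R|=0.44381 <1
  x=-1.695: |R|=0.36458 <1
  x=-1.500: |R|=0.23529 <1
  x=-3.203: |R|=1.19749 >1
  x=-3.048: |R|=1.12341 >1
Interval (-2.8000, 0).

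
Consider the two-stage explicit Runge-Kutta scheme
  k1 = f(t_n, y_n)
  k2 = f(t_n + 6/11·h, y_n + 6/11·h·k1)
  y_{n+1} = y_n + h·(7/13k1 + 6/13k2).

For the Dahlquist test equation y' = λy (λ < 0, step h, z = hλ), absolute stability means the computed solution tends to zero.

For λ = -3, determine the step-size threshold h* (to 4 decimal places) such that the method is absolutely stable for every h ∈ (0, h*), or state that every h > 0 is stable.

Test eqn y'=λy, z=hλ:
  k1=λy_n ⇒ h·k1=z·y_n;  k2=λ(1+6/11z)y_n ⇒ h·k2=z(1+6/11z)y_n
  y_{n+1}/y_n = 1 + 7/13z + 6/13z(1+6/11z) = 1 + z + 36/143z²
  R(z) = 1 + z + 36/143z².

Boundary: |R(x)|=1, x<0.
x=-0.64: |R|=0.4631
R=1: x+36/143x²=0 ⇒ x=−143/36=-3.9722; min R=1−1/(4·36/143)=0.0069>−1
Confirm numerically:
  x=-3.804: |R|=0.83890 <1
  x=-3.162: |R|=0.35504 <1
  x=-2.101: |R|=0.01027 <1
  x=-1.684: |R|=0.02992 <1
  x=-4.353: |R|=1.41728 >1
  x=-4.216: |R|=1.25874 >1
Stable set (-3.9722, 0).

(-3.9722,0); λ=-3 ⇒ h* = (143/36)/3 = 1.3241.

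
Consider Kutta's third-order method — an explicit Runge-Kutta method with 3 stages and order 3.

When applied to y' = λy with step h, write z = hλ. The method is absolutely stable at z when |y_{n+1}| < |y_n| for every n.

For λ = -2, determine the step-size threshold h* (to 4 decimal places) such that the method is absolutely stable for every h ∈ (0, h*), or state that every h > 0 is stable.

(-2.5127,0); λ=-2 ⇒ h* = 1.2564.

On y'=λy, z=hλ:
  order 3, 3-stage ⇒ R(z)=1+z+z^2/2+z^3/6
  (e.g. R(-1.71)=-0.08132, |R|=0.08132)

Need |R(x)|<1, x<0.
x=-1.71: |R|=0.0813
|R(-2.51)|=0.9955 |R(-1.31)|=0.1734 |R(-0.6)|=0.5440
Bisect:
  x_lo=-3.2610 |R|=2.7235  x_hi=-0.2741 |R|=0.7600
  mid=-1.76752 |R|=0.12579 →hi
  mid=-2.51424 |R|=1.00247 →lo
  mid=-2.14088 |R|=0.48461 →hi
  mid=-2.32756 |R|=0.72040 →hi
  mid=-2.42090 |R|=0.85524 →hi
  mid=-2.46757 |R|=0.92726 →hi
  mid=-2.49091 |R|=0.96445 →hi
  ...
  [-2.51279,-2.51260] ⇒ x*=-2.5127
Interval (-2.5127, 0).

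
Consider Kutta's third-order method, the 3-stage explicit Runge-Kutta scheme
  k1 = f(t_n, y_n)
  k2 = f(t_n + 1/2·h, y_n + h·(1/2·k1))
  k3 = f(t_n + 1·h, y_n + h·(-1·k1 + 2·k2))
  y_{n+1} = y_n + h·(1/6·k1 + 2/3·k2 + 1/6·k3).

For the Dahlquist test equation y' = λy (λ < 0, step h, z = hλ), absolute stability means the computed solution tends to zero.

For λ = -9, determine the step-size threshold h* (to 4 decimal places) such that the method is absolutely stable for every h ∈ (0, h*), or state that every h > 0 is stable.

(-2.5127,0); λ=-9 ⇒ h* = 0.2792.

With y'=λy (z=hλ):
  order 3, 3-stage ⇒ R(z)=1+z+z^2/2+z^3/6
  (e.g. R(-1.63)=-0.02334, |R|=0.02334)

Need |R(x)|<1, x<0.
x=-1.63: |R|=0.0233
|R(-2.45)|=0.8998 |R(-2.23)|=0.5918 |R(-1.99)|=0.3234
Bisect:
  x_lo=-2.9018 |R|=1.7641  x_hi=-0.1638 |R|=0.8489
  mid=-1.53283 |R|=0.04170 →hi
  mid=-2.21734 |R|=0.57600 →hi
  mid=-2.55959 |R|=1.07871 →lo
  mid=-2.38847 |R|=0.80702 →hi
  mid=-2.47403 |R|=0.93747 →hi
  mid=-2.51681 |R|=1.00670 →lo
  mid=-2.49542 |R|=0.97174 →hi
  mid=-2.50612 |R|=0.98913 →hi
  mid=-2.51146 |R|=0.99790 →hi
  ...
  [-2.51280,-2.51263] ⇒ x*=-2.5127
Stable set (-2.5127, 0).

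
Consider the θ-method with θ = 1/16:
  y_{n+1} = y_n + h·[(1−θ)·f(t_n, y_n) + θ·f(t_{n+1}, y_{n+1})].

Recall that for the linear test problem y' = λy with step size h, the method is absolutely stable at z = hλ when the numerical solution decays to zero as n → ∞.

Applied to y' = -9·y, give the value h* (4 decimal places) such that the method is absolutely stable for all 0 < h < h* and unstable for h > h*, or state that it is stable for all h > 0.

With y'=λy (z=hλ):
  y_{n+1} = y_n + z·[15/16·y_n + 1/16·y_{n+1}] ⇒ (1 − 1/16z)y_{n+1} = (1 + 15/16z)y_n
  R(z) = (1 + 15/16z)/(1 − 1/16z).

Find x<0 with |R(x)|<1.
x=-0.91: |R|=0.1390
R=−1: 1+15/16x = −1+1/16x ⇒ -7/8x=2 ⇒ x=2/(-7/8)=-2.2857
Confirm numerically:
  x=-1.575: |R|=0.43385 <1
  x=-1.552: |R|=0.41477 <1
  x=-1.376: |R|=0.26703 <1
  x=-2.705: |R|=1.31382 >1
  x=-2.421: |R|=1.10282 >1
  x=-2.323: |R|=1.02849 >1
Stable set (-2.2857, 0).

(-2.2857,0); λ=-9 ⇒ h* = (16/7)/9 = 0.2540.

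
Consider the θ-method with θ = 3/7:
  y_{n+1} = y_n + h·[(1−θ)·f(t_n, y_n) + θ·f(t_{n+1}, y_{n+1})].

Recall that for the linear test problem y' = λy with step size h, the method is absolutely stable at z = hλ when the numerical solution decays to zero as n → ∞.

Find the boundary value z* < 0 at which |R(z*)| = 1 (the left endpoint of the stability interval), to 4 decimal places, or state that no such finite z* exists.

left endpoint -14.0000.

Set f=λy, z=hλ:
  y_{n+1} = y_n + z·[4/7·y_n + 3/7·y_{n+1}] ⇒ (1 − 3/7z)y_{n+1} = (1 + 4/7z)y_n
  Hence R(z) = (1 + 4/7z)/(1 − 3/7z).

Find x<0 with |R(x)|<1.
x=-0.56: |R|=0.5484
R=−1: 1+4/7x = −1+3/7x ⇒ -1/7x=2 ⇒ x=2/(-1/7)=-14.0000
Confirm numerically:
  x=-12.955: |R|=0.97722 <1
  x=-8.056: |R|=0.80929 <1
  x=-7.104: |R|=0.75643 <1
  x=-6.250: |R|=0.69903 <1
  x=-14.523: |R|=1.01034 >1
  x=-14.371: |R|=1.00740 >1
  x=-14.229: |R|=1.00461 >1
Stable set (-14.0000, 0).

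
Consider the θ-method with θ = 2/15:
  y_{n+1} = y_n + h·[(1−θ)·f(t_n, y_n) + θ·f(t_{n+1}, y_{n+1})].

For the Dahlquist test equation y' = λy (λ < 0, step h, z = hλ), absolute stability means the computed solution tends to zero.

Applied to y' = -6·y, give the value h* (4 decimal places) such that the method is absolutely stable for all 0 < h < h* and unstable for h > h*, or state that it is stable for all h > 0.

On y'=λy, z=hλ:
  y_{n+1} = y_n + z·[13/15·y_n + 2/15·y_{n+1}] ⇒ (1 − 2/15z)y_{n+1} = (1 + 13/15z)y_n
  ⇒ R(z) = (1 + 13/15z)/(1 − 2/15z).

Need |R(x)|<1, x<0.
x=-1.68: |R|=0.3725
R=−1: 1+13/15x = −1+2/15x ⇒ -11/15x=2 ⇒ x=2/(-11/15)=-2.7273
Confirm numerically:
  x=-2.623: |R|=0.94335 <1
  x=-2.189: |R|=0.69445 <1
  x=-1.787: |R|=0.44315 <1
  x=-1.140: |R|=0.01042 <1
  x=-3.318: |R|=1.30033 >1
  x=-2.993: |R|=1.13928 >1
  x=-2.849: |R|=1.06469 >1
Stable set (-2.7273, 0).

(-2.7273,0); λ=-6 ⇒ h* = (30/11)/6 = 0.4545.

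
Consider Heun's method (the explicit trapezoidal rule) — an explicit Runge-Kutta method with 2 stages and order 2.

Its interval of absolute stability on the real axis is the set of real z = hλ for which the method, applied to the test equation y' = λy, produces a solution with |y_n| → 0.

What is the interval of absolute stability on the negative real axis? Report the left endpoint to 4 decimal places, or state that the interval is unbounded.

Set f=λy, z=hλ:
  order 2, 2-stage ⇒ R(z)=1+z+z^2/2
  (e.g. R(-1.23)=0.52645, |R|=0.52645)

Find x<0 with |R(x)|<1.
x=-1.23: |R|=0.5264
|R(-1.52)|=0.6352 |R(-1.27)|=0.5364 |R(-0.97)|=0.5005
Bisect:
  x_lo=-2.6396 |R|=1.8441  x_hi=-0.2161 |R|=0.8072
  mid=-1.42787 |R|=0.59153 →hi
  mid=-2.03373 |R|=1.03430 →lo
  mid=-1.73080 |R|=0.76703 →hi
  mid=-1.88226 |R|=0.88919 →hi
  mid=-1.95800 |R|=0.95888 →hi
  mid=-1.99586 |R|=0.99587 →hi
  mid=-2.01480 |R|=1.01491 →lo
  ...
  [-2.00000,-1.99986] ⇒ x*=-2.0000
Stable set (-2.0000, 0).

z∈(-2.0000,0).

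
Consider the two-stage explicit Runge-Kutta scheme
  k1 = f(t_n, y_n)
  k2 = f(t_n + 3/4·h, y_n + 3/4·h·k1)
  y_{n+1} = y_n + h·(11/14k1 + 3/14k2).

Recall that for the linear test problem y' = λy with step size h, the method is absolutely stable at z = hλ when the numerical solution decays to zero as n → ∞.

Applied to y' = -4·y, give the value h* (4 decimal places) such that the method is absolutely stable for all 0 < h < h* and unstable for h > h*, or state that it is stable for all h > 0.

With y'=λy (z=hλ):
  k1=λy_n ⇒ h·k1=z·y_n;  k2=λ(1+3/4z)y_n ⇒ h·k2=z(1+3/4z)y_n
  y_{n+1}/y_n = 1 + 11/14z + 3/14z(1+3/4z) = 1 + z + 9/56z²
  so R(z) = 1 + z + 9/56z².

Find x<0 with |R(x)|<1.
x=-1.06: |R|=0.1206
R=1: x+9/56x²=0 ⇒ x=−56/9=-6.2222; min R=1−1/(4·9/56)=-0.5556>−1
Confirm numerically:
  x=-4.959: |R|=0.00677 <1
  x=-4.102: |R|=0.39776 <1
  x=-3.936: |R|=0.44620 <1
  x=-3.313: |R|=0.54900 <1
  x=-6.609: |R|=1.41082 >1
  x=-6.594: |R|=1.39399 >1
  x=-6.401: |R|=1.18391 >1
So |R|<1 on (-6.2222, 0).

(-6.2222,0); λ=-4 ⇒ h* = (56/9)/4 = 1.5556.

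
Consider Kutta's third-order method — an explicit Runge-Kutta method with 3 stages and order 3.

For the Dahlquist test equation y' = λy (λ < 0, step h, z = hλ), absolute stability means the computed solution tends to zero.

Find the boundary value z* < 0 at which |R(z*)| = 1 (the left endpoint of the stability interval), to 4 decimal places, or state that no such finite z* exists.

Test eqn y'=λy, z=hλ:
  order 3, 3-stage ⇒ R(z)=1+z+z^2/2+z^3/6
  (e.g. R(-1.27)=0.19505, |R|=0.19505)

Solve |R(x)|<1 on ℝ⁻.
x=-1.27: |R|=0.1951
|R(-2.88)|=1.7141 |R(-2.4)|=0.8240 |R(-1.73)|=0.0965
Bisect:
  x_lo=-3.0803 |R|=2.2073  x_hi=-0.0711 |R|=0.9314
  mid=-1.57570 |R|=0.01368 →hi
  mid=-2.32800 |R|=0.72101 →hi
  mid=-2.70415 |R|=1.34358 →lo
  mid=-2.51607 |R|=1.00548 →lo
  mid=-2.42204 |R|=0.85696 →hi
  mid=-2.46906 |R|=0.92960 →hi
  mid=-2.49256 |R|=0.96713 →hi
  ...
  [-2.51277,-2.51258] ⇒ x*=-2.5127
Stable set (-2.5127, 0).

left endpoint -2.5127.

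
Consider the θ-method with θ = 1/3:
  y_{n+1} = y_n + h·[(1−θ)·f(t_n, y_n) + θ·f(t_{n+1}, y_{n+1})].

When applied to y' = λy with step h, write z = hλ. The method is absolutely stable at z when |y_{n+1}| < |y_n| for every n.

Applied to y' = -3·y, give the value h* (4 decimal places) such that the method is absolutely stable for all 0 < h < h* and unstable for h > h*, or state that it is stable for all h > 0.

With y'=λy (z=hλ):
  y_{n+1} = y_n + z·[2/3·y_n + 1/3·y_{n+1}] ⇒ (1 − 1/3z)y_{n+1} = (1 + 2/3z)y_n
  Hence R(z) = (1 + 2/3z)/(1 − 1/3z).

Find x<0 with |R(x)|<1.
x=-0.93: |R|=0.2901
R=−1: 1+2/3x = −1+1/3x ⇒ -1/3x=2 ⇒ x=2/(-1/3)=-6.0000
Confirm numerically:
  x=-5.676: |R|=0.96266 <1
  x=-3.185: |R|=0.54487 <1
  x=-3.045: |R|=0.51117 <1
  x=-6.460: |R|=1.04863 >1
  x=-6.440: |R|=1.04661 >1
So |R|<1 on (-6.0000, 0).

(-6.0000,0); λ=-3 ⇒ h* = (6)/3 = 2.0000.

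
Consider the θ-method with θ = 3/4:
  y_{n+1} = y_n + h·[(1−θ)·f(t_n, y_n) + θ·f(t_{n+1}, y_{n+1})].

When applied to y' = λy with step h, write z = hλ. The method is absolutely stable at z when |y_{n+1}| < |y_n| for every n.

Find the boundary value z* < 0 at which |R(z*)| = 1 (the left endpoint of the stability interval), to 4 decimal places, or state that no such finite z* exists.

interval (−∞, 0).

Set f=λy, z=hλ:
  y_{n+1} = y_n + z·[1/4·y_n + 3/4·y_{n+1}] ⇒ (1 − 3/4z)y_{n+1} = (1 + 1/4z)y_n
  so R(z) = (1 + 1/4z)/(1 − 3/4z).

Find x<0 with |R(x)|<1.
x=-1.78: |R|=0.2377
x=-2: |R|=0.2000
x=-10: |R|=0.1765
x=-100: |R|=0.3158
θ=3/4≥1/2 ⇒ |1+1/4x|<|1−3/4x| ∀x<0 ⇒ interval (−∞,0).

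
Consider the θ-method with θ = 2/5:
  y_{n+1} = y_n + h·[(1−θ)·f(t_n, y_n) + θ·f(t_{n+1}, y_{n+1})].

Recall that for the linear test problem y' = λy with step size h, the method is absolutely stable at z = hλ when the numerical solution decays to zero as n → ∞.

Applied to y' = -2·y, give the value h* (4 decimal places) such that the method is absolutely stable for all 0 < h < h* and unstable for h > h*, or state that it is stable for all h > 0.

(-10.0000,0); λ=-2 ⇒ h* = (10)/2 = 5.0000.

With y'=λy (z=hλ):
  y_{n+1} = y_n + z·[3/5·y_n + 2/5·y_{n+1}] ⇒ (1 − 2/5z)y_{n+1} = (1 + 3/5z)y_n
  ⇒ R(z) = (1 + 3/5z)/(1 − 2/5z).

Find x<0 with |R(x)|<1.
x=-0.66: |R|=0.4778
R=−1: 1+3/5x = −1+2/5x ⇒ -1/5x=2 ⇒ x=2/(-1/5)=-10.0000
Confirm numerically:
  x=-9.737: |R|=0.98925 <1
  x=-8.288: |R|=0.92065 <1
  x=-5.966: |R|=0.76175 <1
  x=-4.357: |R|=0.58852 <1
  x=-10.424: |R|=1.01640 >1
  x=-10.329: |R|=1.01282 >1
Interval (-10.0000, 0).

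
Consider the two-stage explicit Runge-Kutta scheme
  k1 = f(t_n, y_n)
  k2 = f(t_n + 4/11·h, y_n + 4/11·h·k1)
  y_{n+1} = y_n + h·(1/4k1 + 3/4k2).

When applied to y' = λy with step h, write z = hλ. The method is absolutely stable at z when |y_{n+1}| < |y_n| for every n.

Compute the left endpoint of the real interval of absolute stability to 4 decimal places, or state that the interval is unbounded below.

left endpoint -3.6667.

Test eqn y'=λy, z=hλ:
  k1=λy_n ⇒ h·k1=z·y_n;  k2=λ(1+4/11z)y_n ⇒ h·k2=z(1+4/11z)y_n
  y_{n+1}/y_n = 1 + 1/4z + 3/4z(1+4/11z) = 1 + z + 3/11z²
  R(z) = 1 + z + 3/11z².

Find x<0 with |R(x)|<1.
x=-0.33: |R|=0.6997
R=1: x+3/11x²=0 ⇒ x=−11/3=-3.6667; min R=1−1/(4·3/11)=0.0833>−1
Confirm numerically:
  x=-3.456: |R|=0.80144 <1
  x=-2.862: |R|=0.37192 <1
  x=-2.595: |R|=0.24155 <1
  x=-3.945: |R|=1.29946 >1
  x=-3.890: |R|=1.23694 >1
Stable set (-3.6667, 0).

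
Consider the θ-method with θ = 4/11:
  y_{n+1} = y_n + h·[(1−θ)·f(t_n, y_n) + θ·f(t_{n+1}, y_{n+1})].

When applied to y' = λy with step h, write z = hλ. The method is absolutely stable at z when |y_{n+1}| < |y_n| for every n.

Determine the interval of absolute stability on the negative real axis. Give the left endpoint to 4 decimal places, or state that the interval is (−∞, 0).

Test eqn y'=λy, z=hλ:
  y_{n+1} = y_n + z·[7/11·y_n + 4/11·y_{n+1}] ⇒ (1 − 4/11z)y_{n+1} = (1 + 7/11z)y_n
  R(z) = (1 + 7/11z)/(1 − 4/11z).

Need |R(x)|<1, x<0.
x=-0.66: |R|=0.4677
R=−1: 1+7/11x = −1+4/11x ⇒ -3/11x=2 ⇒ x=2/(-3/11)=-7.3333
Confirm numerically:
  x=-7.210: |R|=0.99071 <1
  x=-6.460: |R|=0.92888 <1
  x=-5.219: |R|=0.80101 <1
  x=-4.367: |R|=0.68740 <1
  x=-7.834: |R|=1.03548 >1
  x=-7.539: |R|=1.01499 >1
  x=-7.408: |R|=1.00551 >1
Stable set (-7.3333, 0).

z∈(-7.3333,0).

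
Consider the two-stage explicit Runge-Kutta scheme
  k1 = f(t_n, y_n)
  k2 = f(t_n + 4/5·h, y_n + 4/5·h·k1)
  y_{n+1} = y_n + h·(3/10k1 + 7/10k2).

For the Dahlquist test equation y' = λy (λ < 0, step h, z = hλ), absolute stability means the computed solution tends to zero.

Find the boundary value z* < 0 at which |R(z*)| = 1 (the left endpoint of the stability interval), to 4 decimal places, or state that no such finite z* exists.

left endpoint -1.7857.

With y'=λy (z=hλ):
  k1=λy_n ⇒ h·k1=z·y_n;  k2=λ(1+4/5z)y_n ⇒ h·k2=z(1+4/5z)y_n
  y_{n+1}/y_n = 1 + 3/10z + 7/10z(1+4/5z) = 1 + z + 14/25z²
  Hence R(z) = 1 + z + 14/25z².

Find x<0 with |R(x)|<1.
x=-1.3: |R|=0.6464
R=1: x+14/25x²=0 ⇒ x=−25/14=-1.7857; min R=1−1/(4·14/25)=0.5536>−1
Confirm numerically:
  x=-1.645: |R|=0.87037 <1
  x=-1.479: |R|=0.74597 <1
  x=-0.821: |R|=0.55646 <1
  x=-2.166: |R|=1.46127 >1
  x=-2.114: |R|=1.38864 >1
  x=-1.977: |R|=1.21178 >1
Stable set (-1.7857, 0).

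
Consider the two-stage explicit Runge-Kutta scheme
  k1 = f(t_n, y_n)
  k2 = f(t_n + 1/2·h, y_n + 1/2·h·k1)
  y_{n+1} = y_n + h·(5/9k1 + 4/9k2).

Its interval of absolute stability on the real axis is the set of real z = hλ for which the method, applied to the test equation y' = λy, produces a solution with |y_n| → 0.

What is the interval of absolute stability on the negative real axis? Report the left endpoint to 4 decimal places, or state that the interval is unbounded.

Test eqn y'=λy, z=hλ:
  k1=λy_n ⇒ h·k1=z·y_n;  k2=λ(1+1/2z)y_n ⇒ h·k2=z(1+1/2z)y_n
  y_{n+1}/y_n = 1 + 5/9z + 4/9z(1+1/2z) = 1 + z + 2/9z²
  R(z) = 1 + z + 2/9z².

Find x<0 with |R(x)|<1.
x=-0.52: |R|=0.5401
R=1: x+2/9x²=0 ⇒ x=−9/2=-4.5000; min R=1−1/(4·2/9)=-0.1250>−1
Confirm numerically:
  x=-4.182: |R|=0.70447 <1
  x=-2.953: |R|=0.01518 <1
  x=-2.484: |R|=0.11283 <1
  x=-2.223: |R|=0.12484 <1
  x=-4.858: |R|=1.38648 >1
  x=-4.773: |R|=1.28956 >1
Interval (-4.5000, 0).

(-4.5000, 0).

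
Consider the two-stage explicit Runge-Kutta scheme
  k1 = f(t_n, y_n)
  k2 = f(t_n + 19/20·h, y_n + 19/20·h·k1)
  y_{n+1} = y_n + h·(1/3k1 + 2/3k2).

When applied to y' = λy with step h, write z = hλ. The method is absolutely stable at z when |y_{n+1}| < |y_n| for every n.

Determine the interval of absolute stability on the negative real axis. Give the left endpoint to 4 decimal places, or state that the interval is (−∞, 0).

With y'=λy (z=hλ):
  k1=λy_n ⇒ h·k1=z·y_n;  k2=λ(1+19/20z)y_n ⇒ h·k2=z(1+19/20z)y_n
  y_{n+1}/y_n = 1 + 1/3z + 2/3z(1+19/20z) = 1 + z + 19/30z²
  R(z) = 1 + z + 19/30z².

Find x<0 with |R(x)|<1.
x=-0.4: |R|=0.7013
R=1: x+19/30x²=0 ⇒ x=−30/19=-1.5789; min R=1−1/(4·19/30)=0.6053>−1
Confirm numerically:
  x=-0.910: |R|=0.61446 <1
  x=-0.880: |R|=0.61045 <1
  x=-0.855: |R|=0.60798 <1
  x=-0.668: |R|=0.61461 <1
  x=-2.038: |R|=1.59251 >1
  x=-1.767: |R|=1.21045 >1
  x=-1.642: |R|=1.06557 >1
Stable set (-1.5789, 0).

z∈(-1.5789,0).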